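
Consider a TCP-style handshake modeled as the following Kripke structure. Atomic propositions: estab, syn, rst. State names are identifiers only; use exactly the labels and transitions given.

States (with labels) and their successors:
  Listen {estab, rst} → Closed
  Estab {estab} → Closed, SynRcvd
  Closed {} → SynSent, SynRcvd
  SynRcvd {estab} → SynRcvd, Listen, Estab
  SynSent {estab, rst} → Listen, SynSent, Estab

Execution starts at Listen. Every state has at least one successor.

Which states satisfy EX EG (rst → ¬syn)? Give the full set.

States satisfying EG (rst → ¬syn): {Listen, Estab, Closed, SynRcvd, SynSent}.
States satisfying EX EG (rst → ¬syn): {Listen, Estab, Closed, SynRcvd, SynSent}.

{Listen, Estab, Closed, SynRcvd, SynSent}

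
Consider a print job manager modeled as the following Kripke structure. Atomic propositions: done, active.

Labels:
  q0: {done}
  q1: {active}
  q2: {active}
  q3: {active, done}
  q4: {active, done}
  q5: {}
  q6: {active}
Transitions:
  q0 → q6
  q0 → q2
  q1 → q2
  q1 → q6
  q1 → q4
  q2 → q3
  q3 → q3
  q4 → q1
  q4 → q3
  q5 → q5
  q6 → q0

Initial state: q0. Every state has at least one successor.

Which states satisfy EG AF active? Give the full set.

States satisfying AF active: {q0, q1, q2, q3, q4, q6}.
States satisfying EG AF active: {q0, q1, q2, q3, q4, q6}.

{q0, q1, q2, q3, q4, q6}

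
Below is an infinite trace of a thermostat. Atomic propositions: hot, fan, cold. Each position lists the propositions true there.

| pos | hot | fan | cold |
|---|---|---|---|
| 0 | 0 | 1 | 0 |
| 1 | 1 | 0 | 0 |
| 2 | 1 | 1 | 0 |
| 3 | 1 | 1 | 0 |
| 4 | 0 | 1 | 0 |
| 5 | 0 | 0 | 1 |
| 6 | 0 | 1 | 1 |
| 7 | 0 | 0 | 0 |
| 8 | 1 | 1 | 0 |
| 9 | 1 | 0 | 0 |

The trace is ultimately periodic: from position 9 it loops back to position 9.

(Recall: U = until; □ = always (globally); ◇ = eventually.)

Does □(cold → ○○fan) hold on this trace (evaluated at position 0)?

cold → ○○fan must hold at every position from 0 onward. It fails at position 5, so □(cold → ○○fan) is false.
Positions where cold holds: 5, 6.
Check ○○fan at each: 5→fails, 6→ok.

Violated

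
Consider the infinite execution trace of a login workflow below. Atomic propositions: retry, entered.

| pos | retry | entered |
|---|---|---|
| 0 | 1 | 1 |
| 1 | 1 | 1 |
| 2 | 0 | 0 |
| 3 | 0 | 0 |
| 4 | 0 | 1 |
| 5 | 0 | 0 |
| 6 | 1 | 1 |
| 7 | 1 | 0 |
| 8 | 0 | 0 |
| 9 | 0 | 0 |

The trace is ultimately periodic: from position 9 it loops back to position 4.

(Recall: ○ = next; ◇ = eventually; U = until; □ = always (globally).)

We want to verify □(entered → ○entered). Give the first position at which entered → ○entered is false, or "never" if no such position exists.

1

Check entered → ○entered at each position in order: 0 ✓.
At position 1 the labels are {entered, retry} and the next position 2 has {}, so entered → ○entered is false there. This is the first violation.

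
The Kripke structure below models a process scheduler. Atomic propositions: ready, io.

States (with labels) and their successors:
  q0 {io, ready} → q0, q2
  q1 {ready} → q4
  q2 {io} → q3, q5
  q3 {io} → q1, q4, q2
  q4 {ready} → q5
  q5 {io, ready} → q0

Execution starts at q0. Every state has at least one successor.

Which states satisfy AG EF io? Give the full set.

{q0, q1, q2, q3, q4, q5}

States satisfying EF io: {q0, q1, q2, q3, q4, q5}.
States satisfying AG EF io: {q0, q1, q2, q3, q4, q5}.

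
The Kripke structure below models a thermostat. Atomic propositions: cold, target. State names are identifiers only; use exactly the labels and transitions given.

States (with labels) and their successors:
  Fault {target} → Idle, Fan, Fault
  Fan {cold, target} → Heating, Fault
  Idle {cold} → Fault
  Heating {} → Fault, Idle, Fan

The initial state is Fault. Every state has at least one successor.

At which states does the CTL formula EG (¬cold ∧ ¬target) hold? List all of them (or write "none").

none

States satisfying ¬cold ∧ ¬target: {Heating}.
States satisfying EG (¬cold ∧ ¬target): ∅.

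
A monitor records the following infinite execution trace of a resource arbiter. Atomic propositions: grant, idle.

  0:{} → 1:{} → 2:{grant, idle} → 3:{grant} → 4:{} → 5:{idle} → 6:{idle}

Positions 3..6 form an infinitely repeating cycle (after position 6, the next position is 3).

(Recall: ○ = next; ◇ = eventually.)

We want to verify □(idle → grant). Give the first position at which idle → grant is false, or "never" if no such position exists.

Check idle → grant at each position in order: 0 ✓, 1 ✓, 2 ✓, 3 ✓, 4 ✓.
At position 5 the labels are {idle}, so idle → grant is false there. This is the first violation.

5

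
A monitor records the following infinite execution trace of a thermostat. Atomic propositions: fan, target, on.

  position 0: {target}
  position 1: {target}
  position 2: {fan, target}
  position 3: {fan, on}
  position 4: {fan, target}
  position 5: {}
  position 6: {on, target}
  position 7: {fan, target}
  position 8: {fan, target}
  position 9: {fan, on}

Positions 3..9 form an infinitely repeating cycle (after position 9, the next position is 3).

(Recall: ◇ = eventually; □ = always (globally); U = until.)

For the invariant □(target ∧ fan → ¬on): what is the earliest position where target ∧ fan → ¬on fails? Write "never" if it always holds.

target ∧ fan → ¬on holds at every position 0..9, and those are all the positions the trace ever visits, so the invariant □(target ∧ fan → ¬on) is never violated.

never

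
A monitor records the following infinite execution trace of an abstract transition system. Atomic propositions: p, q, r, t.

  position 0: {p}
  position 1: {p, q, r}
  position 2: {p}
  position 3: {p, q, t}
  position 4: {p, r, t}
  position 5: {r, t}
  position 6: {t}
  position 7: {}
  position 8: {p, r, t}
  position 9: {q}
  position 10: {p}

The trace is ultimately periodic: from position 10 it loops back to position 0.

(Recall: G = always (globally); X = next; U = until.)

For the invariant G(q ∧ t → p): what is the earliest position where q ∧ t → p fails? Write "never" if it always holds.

never

q ∧ t → p holds at every position 0..10, and those are all the positions the trace ever visits, so the invariant G(q ∧ t → p) is never violated.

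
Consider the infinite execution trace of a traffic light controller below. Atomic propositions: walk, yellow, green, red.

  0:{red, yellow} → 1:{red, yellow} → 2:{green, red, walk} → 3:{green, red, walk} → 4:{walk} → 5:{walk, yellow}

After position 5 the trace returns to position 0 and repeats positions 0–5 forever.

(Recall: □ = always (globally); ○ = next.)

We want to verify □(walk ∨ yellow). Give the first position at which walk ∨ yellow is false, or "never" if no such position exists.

never

walk ∨ yellow holds at every position 0..5, and those are all the positions the trace ever visits, so the invariant □(walk ∨ yellow) is never violated.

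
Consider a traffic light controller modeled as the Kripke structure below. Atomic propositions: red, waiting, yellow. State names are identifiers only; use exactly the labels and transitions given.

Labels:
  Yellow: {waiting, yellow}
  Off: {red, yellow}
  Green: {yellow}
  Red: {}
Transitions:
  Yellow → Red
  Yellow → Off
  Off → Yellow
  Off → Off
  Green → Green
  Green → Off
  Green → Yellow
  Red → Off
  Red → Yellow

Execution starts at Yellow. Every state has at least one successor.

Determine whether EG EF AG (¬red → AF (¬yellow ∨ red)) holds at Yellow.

Holds

States satisfying EF AG (¬red → AF (¬yellow ∨ red)): {Yellow, Off, Green, Red}.
States satisfying EG EF AG (¬red → AF (¬yellow ∨ red)): {Yellow, Off, Green, Red}.
Yellow ∈ Sat(EG EF AG (¬red → AF (¬yellow ∨ red))).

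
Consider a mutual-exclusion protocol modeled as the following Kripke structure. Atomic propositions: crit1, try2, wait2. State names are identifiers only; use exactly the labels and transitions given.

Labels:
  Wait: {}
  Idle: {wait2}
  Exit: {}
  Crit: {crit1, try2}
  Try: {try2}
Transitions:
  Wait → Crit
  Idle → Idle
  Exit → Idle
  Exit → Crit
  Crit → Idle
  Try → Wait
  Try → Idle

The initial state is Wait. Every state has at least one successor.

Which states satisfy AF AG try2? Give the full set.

none

States satisfying AG try2: ∅.
States satisfying AF AG try2: ∅.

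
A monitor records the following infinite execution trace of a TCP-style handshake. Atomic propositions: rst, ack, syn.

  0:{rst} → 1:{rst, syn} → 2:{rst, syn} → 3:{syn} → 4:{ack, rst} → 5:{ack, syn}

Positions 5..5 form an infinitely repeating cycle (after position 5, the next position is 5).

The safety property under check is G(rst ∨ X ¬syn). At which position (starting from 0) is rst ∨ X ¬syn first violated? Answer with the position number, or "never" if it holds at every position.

Check rst ∨ X ¬syn at each position in order: 0 ✓, 1 ✓, 2 ✓, 3 ✓, 4 ✓.
At position 5 the labels are {ack, syn} and the next position 5 has {ack, syn}, so rst ∨ X ¬syn is false there. This is the first violation.

5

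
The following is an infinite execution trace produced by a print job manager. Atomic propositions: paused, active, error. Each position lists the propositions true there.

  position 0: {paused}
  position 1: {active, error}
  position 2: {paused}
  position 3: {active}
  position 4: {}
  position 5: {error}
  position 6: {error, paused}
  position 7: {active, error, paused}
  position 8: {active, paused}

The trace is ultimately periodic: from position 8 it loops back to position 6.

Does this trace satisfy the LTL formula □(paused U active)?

Does not hold

paused U active must hold at every position from 0 onward. It fails at position 4, so □(paused U active) is false.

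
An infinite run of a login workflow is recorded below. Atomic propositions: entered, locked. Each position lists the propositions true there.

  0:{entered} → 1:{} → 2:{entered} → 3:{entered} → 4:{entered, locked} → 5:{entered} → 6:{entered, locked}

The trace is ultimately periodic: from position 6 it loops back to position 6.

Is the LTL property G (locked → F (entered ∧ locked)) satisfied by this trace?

locked → F (entered ∧ locked) holds at every position 0..6, and those are all positions ever visited, so G (locked → F (entered ∧ locked)) holds.
Positions where locked holds: 4, 6.
Check F (entered ∧ locked) at each: 4→ok, 6→ok.

Satisfied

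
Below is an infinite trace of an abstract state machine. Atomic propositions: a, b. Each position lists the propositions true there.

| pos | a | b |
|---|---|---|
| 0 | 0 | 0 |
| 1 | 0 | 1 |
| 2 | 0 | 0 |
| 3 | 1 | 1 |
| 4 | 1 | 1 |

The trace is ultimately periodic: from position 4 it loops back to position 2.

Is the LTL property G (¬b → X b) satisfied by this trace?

Holds

¬b → X b holds at every position 0..4, and those are all positions ever visited, so G (¬b → X b) holds.
Positions where ¬b holds: 0, 2.
Check X b at each: 0→ok, 2→ok.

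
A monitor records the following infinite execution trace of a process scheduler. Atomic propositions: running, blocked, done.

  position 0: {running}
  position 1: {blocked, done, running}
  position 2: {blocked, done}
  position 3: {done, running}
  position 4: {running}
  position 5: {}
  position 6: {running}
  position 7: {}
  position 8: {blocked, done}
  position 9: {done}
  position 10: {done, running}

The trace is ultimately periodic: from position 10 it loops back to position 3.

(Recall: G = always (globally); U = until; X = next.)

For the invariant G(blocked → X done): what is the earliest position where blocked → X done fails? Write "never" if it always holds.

blocked → X done holds at every position 0..10, and those are all the positions the trace ever visits, so the invariant G(blocked → X done) is never violated.

never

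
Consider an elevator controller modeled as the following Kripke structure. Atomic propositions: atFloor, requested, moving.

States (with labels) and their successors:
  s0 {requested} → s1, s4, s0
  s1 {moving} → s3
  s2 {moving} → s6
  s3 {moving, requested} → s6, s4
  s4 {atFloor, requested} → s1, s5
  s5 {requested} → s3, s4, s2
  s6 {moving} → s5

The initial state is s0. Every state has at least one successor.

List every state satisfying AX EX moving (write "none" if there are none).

{s0, s1, s4, s5, s6}

States satisfying EX moving: {s0, s1, s2, s3, s4, s5}.
States satisfying AX EX moving: {s0, s1, s4, s5, s6}.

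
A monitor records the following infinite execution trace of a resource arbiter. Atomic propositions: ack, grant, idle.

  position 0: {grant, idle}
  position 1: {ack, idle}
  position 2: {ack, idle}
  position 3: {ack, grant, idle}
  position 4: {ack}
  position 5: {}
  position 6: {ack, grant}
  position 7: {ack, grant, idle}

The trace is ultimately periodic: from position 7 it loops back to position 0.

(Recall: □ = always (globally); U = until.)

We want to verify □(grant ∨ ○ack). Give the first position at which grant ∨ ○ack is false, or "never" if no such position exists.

Check grant ∨ ○ack at each position in order: 0 ✓, 1 ✓, 2 ✓, 3 ✓.
At position 4 the labels are {ack} and the next position 5 has {}, so grant ∨ ○ack is false there. This is the first violation.

4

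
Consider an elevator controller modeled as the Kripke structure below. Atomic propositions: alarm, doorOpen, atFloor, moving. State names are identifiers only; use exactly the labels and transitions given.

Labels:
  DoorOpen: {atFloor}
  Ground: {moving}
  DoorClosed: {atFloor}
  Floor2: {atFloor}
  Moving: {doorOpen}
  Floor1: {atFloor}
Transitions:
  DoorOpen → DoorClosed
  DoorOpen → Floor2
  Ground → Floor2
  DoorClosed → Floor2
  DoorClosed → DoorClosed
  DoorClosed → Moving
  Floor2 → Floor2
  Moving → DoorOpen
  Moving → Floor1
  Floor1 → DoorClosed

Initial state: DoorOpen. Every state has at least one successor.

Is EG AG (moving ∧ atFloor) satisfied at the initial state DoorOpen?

Does not hold

States satisfying AG (moving ∧ atFloor): ∅.
States satisfying EG AG (moving ∧ atFloor): ∅.
No suitable path/successor from DoorOpen witnesses the formula.
DoorOpen ∉ Sat(EG AG (moving ∧ atFloor)).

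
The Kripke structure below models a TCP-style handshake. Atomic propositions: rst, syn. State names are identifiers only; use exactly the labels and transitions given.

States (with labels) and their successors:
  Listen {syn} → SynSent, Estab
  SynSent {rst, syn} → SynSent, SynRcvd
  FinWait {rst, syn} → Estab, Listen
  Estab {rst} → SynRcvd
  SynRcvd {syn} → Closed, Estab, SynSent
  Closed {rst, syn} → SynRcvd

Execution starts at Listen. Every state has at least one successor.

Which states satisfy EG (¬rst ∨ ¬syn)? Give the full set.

States satisfying ¬rst ∨ ¬syn: {Listen, Estab, SynRcvd}.
States satisfying EG (¬rst ∨ ¬syn): {Listen, Estab, SynRcvd}.

{Listen, Estab, SynRcvd}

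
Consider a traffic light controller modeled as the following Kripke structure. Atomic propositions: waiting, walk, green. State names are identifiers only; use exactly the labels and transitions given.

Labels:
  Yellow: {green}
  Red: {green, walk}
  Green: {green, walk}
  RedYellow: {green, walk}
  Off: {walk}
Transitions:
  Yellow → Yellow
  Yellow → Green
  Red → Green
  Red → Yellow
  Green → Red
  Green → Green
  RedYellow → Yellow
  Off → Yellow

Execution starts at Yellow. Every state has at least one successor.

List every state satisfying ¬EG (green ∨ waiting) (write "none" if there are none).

States satisfying green ∨ waiting: {Yellow, Red, Green, RedYellow}.
States satisfying EG (green ∨ waiting): {Yellow, Red, Green, RedYellow}.
States satisfying ¬EG (green ∨ waiting): {Off}.

{Off}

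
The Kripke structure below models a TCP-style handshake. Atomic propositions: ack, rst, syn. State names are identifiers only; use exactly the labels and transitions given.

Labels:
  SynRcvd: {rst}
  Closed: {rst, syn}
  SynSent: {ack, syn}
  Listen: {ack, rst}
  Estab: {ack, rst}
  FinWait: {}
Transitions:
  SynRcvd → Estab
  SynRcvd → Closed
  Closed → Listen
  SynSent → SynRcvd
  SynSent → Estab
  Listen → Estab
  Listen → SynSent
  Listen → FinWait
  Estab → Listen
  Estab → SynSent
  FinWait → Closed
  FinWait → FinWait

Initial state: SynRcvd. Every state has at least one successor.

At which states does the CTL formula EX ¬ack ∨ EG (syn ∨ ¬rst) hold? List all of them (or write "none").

{SynRcvd, SynSent, Listen, FinWait}

States satisfying ¬ack: {SynRcvd, Closed, FinWait}.
States satisfying EX ¬ack: {SynRcvd, SynSent, Listen, FinWait}.
States satisfying syn ∨ ¬rst: {Closed, SynSent, FinWait}.
States satisfying EG (syn ∨ ¬rst): {FinWait}.
States satisfying EX ¬ack ∨ EG (syn ∨ ¬rst): {SynRcvd, SynSent, Listen, FinWait}.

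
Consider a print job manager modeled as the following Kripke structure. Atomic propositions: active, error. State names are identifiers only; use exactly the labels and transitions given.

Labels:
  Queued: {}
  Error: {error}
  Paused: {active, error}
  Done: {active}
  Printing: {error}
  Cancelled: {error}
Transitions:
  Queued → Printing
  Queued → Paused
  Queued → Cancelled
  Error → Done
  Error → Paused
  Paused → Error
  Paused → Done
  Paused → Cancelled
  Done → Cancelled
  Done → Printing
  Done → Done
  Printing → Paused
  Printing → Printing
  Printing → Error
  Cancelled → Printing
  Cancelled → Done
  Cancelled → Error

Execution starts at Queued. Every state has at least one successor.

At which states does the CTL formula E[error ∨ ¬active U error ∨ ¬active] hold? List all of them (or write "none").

{Queued, Error, Paused, Printing, Cancelled}

States satisfying error ∨ ¬active: {Queued, Error, Paused, Printing, Cancelled}.
States satisfying E[error ∨ ¬active U error ∨ ¬active]: {Queued, Error, Paused, Printing, Cancelled}.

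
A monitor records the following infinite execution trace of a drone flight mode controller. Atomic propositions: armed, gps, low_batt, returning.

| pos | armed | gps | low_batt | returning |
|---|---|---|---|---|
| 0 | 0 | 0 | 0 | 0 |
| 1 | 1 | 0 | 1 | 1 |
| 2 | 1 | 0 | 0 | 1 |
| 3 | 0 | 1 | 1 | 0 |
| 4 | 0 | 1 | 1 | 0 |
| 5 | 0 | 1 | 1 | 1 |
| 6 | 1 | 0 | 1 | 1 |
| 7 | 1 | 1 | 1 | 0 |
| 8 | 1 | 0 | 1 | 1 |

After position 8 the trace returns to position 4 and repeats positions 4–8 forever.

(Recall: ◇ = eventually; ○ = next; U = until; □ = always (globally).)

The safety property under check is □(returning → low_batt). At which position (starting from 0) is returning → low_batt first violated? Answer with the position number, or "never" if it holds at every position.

Check returning → low_batt at each position in order: 0 ✓, 1 ✓.
At position 2 the labels are {armed, returning}, so returning → low_batt is false there. This is the first violation.

2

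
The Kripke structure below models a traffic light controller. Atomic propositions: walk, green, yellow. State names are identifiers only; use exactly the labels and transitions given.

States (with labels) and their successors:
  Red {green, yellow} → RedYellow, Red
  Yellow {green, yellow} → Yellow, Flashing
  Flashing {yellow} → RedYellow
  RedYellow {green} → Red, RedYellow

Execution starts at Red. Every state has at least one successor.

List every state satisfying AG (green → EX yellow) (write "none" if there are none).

States satisfying green → EX yellow: {Red, Yellow, Flashing, RedYellow}.
States satisfying AG (green → EX yellow): {Red, Yellow, Flashing, RedYellow}.

{Red, Yellow, Flashing, RedYellow}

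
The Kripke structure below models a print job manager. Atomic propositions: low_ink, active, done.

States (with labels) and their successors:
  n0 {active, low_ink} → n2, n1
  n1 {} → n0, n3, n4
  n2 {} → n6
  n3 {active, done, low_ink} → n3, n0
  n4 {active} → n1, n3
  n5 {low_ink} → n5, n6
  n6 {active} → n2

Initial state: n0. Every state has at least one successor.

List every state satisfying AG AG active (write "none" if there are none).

States satisfying AG active: ∅.
States satisfying AG AG active: ∅.

none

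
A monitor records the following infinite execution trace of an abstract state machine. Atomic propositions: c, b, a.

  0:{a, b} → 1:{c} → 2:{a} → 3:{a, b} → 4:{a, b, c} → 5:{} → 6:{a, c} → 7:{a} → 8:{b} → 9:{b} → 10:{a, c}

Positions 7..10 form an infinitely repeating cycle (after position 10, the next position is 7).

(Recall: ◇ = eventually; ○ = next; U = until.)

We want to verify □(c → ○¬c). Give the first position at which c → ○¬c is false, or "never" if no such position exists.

never

c → ○¬c holds at every position 0..10, and those are all the positions the trace ever visits, so the invariant □(c → ○¬c) is never violated.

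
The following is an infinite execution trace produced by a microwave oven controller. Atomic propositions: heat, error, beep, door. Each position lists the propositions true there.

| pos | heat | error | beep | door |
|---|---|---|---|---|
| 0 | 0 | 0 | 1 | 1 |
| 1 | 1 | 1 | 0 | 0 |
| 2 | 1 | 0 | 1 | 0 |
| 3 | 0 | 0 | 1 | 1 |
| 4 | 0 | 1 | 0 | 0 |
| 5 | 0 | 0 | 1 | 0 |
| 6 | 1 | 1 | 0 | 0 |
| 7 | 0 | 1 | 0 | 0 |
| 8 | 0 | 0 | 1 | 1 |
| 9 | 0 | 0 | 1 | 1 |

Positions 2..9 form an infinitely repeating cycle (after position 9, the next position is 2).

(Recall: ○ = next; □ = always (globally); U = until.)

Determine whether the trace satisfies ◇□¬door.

No

□¬door is false at every position 0..9, so it never becomes true and ◇□¬door fails.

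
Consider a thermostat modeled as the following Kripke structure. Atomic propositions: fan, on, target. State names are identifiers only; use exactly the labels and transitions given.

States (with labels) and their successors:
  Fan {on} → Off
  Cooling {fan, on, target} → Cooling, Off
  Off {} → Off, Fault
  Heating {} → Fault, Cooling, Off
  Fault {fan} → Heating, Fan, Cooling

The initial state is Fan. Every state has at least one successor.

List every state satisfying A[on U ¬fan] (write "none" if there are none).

States satisfying on: {Fan, Cooling}.
States satisfying ¬fan: {Fan, Off, Heating}.
States satisfying A[on U ¬fan]: {Fan, Off, Heating}.

{Fan, Off, Heating}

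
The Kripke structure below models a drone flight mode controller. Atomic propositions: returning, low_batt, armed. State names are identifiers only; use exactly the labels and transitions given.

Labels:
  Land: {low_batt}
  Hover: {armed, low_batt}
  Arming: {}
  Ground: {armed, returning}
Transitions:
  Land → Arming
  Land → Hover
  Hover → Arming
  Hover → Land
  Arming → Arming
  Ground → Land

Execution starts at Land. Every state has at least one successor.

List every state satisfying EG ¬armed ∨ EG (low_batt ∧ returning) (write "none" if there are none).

States satisfying ¬armed: {Land, Arming}.
States satisfying EG ¬armed: {Land, Arming}.
States satisfying low_batt ∧ returning: ∅.
States satisfying EG (low_batt ∧ returning): ∅.
States satisfying EG ¬armed ∨ EG (low_batt ∧ returning): {Land, Arming}.

{Land, Arming}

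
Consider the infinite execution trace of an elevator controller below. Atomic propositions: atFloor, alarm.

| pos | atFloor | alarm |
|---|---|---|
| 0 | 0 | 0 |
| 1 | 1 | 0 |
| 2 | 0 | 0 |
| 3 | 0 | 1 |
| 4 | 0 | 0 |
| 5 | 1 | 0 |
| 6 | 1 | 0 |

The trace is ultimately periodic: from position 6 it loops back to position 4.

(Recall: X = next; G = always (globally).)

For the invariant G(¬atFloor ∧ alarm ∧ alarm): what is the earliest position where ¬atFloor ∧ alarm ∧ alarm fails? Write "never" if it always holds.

At position 0 the labels are {}, so ¬atFloor ∧ alarm ∧ alarm is false there. This is the first violation.

0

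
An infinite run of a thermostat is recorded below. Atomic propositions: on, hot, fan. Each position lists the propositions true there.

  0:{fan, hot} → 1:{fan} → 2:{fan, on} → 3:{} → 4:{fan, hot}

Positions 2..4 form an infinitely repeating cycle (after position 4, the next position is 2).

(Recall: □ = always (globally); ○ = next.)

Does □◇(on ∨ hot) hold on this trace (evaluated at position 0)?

Yes

◇(on ∨ hot) holds at every position 0..4, and those are all positions ever visited, so □◇(on ∨ hot) holds.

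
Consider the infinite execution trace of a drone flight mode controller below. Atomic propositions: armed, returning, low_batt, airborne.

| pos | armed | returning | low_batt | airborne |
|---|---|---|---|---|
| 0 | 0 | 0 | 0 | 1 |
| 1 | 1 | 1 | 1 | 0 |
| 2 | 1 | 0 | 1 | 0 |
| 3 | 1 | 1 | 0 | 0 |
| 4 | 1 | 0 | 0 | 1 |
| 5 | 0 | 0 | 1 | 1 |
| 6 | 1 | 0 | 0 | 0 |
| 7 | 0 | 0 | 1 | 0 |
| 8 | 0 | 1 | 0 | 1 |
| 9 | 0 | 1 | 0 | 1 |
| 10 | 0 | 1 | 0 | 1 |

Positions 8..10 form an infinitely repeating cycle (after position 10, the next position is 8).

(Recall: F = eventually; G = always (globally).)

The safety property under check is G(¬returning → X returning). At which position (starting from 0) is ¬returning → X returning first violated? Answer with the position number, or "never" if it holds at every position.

4

Check ¬returning → X returning at each position in order: 0 ✓, 1 ✓, 2 ✓, 3 ✓.
At position 4 the labels are {airborne, armed} and the next position 5 has {airborne, low_batt}, so ¬returning → X returning is false there. This is the first violation.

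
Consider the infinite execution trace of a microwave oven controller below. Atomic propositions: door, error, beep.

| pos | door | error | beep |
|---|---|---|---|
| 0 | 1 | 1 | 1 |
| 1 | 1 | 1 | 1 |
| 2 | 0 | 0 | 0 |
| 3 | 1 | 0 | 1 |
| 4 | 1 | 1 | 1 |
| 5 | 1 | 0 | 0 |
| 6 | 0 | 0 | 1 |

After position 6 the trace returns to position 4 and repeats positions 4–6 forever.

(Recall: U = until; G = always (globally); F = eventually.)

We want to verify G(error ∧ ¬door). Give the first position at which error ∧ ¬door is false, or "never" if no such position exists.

At position 0 the labels are {beep, door, error}, so error ∧ ¬door is false there. This is the first violation.

0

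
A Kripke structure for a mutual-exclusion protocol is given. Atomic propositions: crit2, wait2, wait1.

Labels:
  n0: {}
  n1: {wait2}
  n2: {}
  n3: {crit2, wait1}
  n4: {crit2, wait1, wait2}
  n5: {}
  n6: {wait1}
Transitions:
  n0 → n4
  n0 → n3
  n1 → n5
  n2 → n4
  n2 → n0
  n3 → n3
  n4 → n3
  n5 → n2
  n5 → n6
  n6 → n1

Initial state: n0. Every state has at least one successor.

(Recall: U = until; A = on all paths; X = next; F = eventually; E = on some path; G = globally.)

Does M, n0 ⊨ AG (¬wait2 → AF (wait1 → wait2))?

Does not hold

States satisfying ¬wait2 → AF (wait1 → wait2): {n0, n1, n2, n4, n5, n6}.
States satisfying AG (¬wait2 → AF (wait1 → wait2)): ∅.
n3 is reachable from n0 and violates ¬wait2 → AF (wait1 → wait2), so AG fails at n0.
n0 ∉ Sat(AG (¬wait2 → AF (wait1 → wait2))).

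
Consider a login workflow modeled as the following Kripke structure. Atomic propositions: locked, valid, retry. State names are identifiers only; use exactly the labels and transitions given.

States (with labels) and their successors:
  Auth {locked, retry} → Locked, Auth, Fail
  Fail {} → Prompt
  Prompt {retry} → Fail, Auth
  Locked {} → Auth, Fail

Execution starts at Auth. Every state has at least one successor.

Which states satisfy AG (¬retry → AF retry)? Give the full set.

{Auth, Fail, Prompt, Locked}

States satisfying ¬retry → AF retry: {Auth, Fail, Prompt, Locked}.
States satisfying AG (¬retry → AF retry): {Auth, Fail, Prompt, Locked}.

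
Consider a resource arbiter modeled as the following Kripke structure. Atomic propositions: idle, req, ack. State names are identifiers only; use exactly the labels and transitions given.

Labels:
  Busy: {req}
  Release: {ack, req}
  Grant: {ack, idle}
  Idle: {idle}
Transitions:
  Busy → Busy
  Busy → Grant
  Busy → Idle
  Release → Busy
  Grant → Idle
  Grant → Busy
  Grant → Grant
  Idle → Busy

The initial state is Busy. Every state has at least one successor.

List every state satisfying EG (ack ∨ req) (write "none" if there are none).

States satisfying ack ∨ req: {Busy, Release, Grant}.
States satisfying EG (ack ∨ req): {Busy, Release, Grant}.

{Busy, Release, Grant}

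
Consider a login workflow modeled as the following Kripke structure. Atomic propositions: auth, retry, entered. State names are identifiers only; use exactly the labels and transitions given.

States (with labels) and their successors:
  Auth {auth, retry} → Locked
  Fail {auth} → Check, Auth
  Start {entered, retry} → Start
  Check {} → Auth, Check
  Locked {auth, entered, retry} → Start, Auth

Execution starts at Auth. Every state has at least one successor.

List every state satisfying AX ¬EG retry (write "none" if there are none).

States satisfying ¬EG retry: {Fail, Check}.
States satisfying AX ¬EG retry: ∅.

none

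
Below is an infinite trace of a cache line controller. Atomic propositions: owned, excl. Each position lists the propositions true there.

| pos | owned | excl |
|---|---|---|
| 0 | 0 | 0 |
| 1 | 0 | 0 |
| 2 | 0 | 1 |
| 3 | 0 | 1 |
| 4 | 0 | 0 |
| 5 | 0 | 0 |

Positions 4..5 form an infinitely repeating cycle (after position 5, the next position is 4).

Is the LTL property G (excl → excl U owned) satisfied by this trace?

excl → excl U owned must hold at every position from 0 onward. It fails at position 2, so G (excl → excl U owned) is false.
Positions where excl holds: 2, 3.
Check excl U owned at each: 2→fails, 3→fails.

No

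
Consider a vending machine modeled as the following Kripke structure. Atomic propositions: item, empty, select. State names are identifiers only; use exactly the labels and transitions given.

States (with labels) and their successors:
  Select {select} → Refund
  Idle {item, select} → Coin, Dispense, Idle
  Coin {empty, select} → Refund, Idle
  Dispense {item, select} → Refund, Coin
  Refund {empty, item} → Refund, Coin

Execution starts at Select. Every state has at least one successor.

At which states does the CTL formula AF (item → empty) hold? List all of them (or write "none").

{Select, Coin, Dispense, Refund}

States satisfying item → empty: {Select, Coin, Refund}.
States satisfying AF (item → empty): {Select, Coin, Dispense, Refund}.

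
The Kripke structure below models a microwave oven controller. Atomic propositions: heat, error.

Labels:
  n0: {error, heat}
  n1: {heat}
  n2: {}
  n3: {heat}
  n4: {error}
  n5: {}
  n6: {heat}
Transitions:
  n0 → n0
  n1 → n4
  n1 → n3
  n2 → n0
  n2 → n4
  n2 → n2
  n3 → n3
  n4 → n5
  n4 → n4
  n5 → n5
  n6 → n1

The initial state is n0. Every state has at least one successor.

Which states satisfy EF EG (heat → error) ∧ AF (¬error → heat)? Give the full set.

{n0, n1, n4, n6}

States satisfying EG (heat → error): {n0, n2, n4, n5}.
States satisfying EF EG (heat → error): {n0, n1, n2, n4, n5, n6}.
States satisfying ¬error → heat: {n0, n1, n3, n4, n6}.
States satisfying AF (¬error → heat): {n0, n1, n3, n4, n6}.
States satisfying EF EG (heat → error) ∧ AF (¬error → heat): {n0, n1, n4, n6}.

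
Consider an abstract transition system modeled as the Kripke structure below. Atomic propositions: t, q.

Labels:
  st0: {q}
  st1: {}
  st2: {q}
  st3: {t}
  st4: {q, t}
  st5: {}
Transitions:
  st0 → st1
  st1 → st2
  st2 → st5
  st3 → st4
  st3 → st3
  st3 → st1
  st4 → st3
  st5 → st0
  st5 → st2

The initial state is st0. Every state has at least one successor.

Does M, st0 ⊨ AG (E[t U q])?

Does not hold

States satisfying E[t U q]: {st0, st2, st3, st4}.
States satisfying AG (E[t U q]): ∅.
st1 is reachable from st0 and violates E[t U q], so AG fails at st0.
st0 ∉ Sat(AG (E[t U q])).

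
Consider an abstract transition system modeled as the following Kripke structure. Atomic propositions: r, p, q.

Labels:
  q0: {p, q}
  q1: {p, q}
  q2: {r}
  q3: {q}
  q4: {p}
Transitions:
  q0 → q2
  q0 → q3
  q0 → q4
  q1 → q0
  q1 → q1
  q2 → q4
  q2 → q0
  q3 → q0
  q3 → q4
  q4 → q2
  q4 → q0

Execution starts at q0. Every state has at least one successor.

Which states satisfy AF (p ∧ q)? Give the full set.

{q0, q1}

States satisfying p ∧ q: {q0, q1}.
States satisfying AF (p ∧ q): {q0, q1}.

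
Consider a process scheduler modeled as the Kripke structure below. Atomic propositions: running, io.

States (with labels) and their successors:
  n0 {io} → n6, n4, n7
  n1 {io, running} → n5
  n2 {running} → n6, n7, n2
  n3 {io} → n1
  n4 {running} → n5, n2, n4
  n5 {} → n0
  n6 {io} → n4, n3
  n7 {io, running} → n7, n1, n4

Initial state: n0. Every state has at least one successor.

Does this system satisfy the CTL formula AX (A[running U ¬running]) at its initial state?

No

States satisfying A[running U ¬running]: {n0, n1, n3, n5, n6}.
States satisfying AX (A[running U ¬running]): {n1, n3, n5}.
n0 ∉ Sat(AX (A[running U ¬running])).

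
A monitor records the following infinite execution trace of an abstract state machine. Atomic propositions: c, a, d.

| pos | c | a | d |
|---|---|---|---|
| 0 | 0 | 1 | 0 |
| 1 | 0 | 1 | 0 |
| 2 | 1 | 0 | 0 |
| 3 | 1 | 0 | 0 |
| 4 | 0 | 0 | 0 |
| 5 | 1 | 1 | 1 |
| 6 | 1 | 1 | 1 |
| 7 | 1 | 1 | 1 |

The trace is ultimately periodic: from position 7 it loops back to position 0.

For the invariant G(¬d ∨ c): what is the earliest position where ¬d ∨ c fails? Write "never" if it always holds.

never

¬d ∨ c holds at every position 0..7, and those are all the positions the trace ever visits, so the invariant G(¬d ∨ c) is never violated.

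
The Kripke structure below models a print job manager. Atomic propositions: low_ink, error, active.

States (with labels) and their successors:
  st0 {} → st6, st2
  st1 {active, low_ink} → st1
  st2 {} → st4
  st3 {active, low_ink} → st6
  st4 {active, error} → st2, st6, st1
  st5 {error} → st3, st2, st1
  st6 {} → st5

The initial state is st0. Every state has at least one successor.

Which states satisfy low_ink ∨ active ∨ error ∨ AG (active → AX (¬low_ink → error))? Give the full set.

States satisfying active ∨ error: {st1, st3, st4, st5}.
States satisfying low_ink ∨ active ∨ error: {st1, st3, st4, st5}.
States satisfying active → AX (¬low_ink → error): {st0, st1, st2, st5, st6}.
States satisfying AG (active → AX (¬low_ink → error)): {st1}.
States satisfying low_ink ∨ active ∨ error ∨ AG (active → AX (¬low_ink → error)): {st1, st3, st4, st5}.

{st1, st3, st4, st5}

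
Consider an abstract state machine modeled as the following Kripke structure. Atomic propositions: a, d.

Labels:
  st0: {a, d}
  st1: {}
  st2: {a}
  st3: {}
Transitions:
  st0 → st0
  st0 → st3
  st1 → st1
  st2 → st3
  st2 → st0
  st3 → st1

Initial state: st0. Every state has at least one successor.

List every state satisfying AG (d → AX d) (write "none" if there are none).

{st1, st3}

States satisfying d → AX d: {st1, st2, st3}.
States satisfying AG (d → AX d): {st1, st3}.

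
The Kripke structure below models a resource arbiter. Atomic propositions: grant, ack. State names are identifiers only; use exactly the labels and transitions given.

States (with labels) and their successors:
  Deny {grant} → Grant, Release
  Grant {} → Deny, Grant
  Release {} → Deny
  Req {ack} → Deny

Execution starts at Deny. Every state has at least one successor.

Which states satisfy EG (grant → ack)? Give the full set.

{Grant}

States satisfying grant → ack: {Grant, Release, Req}.
States satisfying EG (grant → ack): {Grant}.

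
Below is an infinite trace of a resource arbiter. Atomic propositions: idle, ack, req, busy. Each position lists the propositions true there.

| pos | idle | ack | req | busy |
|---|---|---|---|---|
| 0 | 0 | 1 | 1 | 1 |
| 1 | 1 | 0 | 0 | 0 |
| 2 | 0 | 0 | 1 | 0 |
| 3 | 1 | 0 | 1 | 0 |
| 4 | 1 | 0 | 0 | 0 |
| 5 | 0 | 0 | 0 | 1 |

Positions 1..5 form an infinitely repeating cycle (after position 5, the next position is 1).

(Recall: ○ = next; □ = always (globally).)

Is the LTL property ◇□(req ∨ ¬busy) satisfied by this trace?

□(req ∨ ¬busy) is false at every position 0..5, so it never becomes true and ◇□(req ∨ ¬busy) fails.

Does not hold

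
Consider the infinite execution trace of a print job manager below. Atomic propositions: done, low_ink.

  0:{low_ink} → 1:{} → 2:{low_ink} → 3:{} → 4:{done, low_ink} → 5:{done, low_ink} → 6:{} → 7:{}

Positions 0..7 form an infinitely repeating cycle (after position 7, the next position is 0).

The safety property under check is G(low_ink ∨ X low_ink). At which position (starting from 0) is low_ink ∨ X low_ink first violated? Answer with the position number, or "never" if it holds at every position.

6

Check low_ink ∨ X low_ink at each position in order: 0 ✓, 1 ✓, 2 ✓, 3 ✓, 4 ✓, 5 ✓.
At position 6 the labels are {} and the next position 7 has {}, so low_ink ∨ X low_ink is false there. This is the first violation.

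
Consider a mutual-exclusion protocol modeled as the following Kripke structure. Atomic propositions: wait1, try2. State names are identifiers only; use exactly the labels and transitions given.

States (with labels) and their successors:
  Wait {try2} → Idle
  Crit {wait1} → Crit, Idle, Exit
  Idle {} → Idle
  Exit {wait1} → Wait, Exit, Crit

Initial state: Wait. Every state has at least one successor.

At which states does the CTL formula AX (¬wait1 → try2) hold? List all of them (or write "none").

States satisfying ¬wait1 → try2: {Wait, Crit, Exit}.
States satisfying AX (¬wait1 → try2): {Exit}.

{Exit}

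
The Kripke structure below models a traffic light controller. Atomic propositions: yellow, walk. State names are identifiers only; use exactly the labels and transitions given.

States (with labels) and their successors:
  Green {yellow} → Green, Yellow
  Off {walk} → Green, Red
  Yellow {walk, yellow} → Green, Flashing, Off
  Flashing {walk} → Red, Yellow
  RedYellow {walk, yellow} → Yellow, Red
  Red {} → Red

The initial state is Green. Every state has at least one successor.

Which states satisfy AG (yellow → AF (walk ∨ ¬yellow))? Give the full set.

States satisfying yellow → AF (walk ∨ ¬yellow): {Off, Yellow, Flashing, RedYellow, Red}.
States satisfying AG (yellow → AF (walk ∨ ¬yellow)): {Red}.

{Red}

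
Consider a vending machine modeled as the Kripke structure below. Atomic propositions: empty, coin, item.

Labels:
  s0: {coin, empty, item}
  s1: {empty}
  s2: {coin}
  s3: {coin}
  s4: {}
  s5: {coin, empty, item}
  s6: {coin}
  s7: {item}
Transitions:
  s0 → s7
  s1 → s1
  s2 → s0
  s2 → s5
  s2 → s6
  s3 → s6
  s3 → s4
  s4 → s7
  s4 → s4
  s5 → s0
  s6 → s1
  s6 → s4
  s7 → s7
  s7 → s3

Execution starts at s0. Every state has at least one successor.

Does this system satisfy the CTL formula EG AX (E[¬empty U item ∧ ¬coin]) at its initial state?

Yes

States satisfying AX (E[¬empty U item ∧ ¬coin]): {s0, s3, s4, s7}.
States satisfying EG AX (E[¬empty U item ∧ ¬coin]): {s0, s3, s4, s7}.
s0 ∈ Sat(EG AX (E[¬empty U item ∧ ¬coin])).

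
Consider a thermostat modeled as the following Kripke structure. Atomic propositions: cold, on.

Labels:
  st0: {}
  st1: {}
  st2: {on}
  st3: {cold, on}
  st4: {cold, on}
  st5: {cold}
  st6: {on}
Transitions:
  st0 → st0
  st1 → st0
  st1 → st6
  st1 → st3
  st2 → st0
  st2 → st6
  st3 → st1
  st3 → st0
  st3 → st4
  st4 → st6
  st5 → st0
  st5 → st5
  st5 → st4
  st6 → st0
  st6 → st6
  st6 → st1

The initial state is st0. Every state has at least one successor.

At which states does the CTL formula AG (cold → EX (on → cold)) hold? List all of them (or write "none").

{st0}

States satisfying cold → EX (on → cold): {st0, st1, st2, st3, st5, st6}.
States satisfying AG (cold → EX (on → cold)): {st0}.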